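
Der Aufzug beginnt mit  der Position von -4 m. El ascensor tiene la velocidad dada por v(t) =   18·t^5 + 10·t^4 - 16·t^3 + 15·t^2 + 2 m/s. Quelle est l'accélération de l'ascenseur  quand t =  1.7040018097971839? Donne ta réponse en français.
Pour résoudre ceci, nous devons prendre 1 dérivée de notre équation de la vitesse v(t) = 18·t^5 + 10·t^4 - 16·t^3 + 15·t^2 + 2. La dérivée de la vitesse donne l'accélération: a(t) = 90·t^4 + 40·t^3 - 48·t^2 + 30·t. Nous avons l'accélération a(t) = 90·t^4 + 40·t^3 - 48·t^2 + 30·t. En substituant t = 1.7040018097971839: a(1.7040018097971839) = 868.449239791714.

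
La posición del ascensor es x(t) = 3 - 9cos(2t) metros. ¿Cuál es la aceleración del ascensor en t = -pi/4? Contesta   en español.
Debemos derivar nuestra ecuación de la posición x(t) = 3 - 9·cos(2·t) 2 veces. La derivada de la posición da la velocidad: v(t) = 18·sin(2·t). Tomando d/dt de v(t), encontramos a(t) = 36·cos(2·t). Usando a(t) = 36·cos(2·t) y sustituyendo t = -pi/4, encontramos a = 0.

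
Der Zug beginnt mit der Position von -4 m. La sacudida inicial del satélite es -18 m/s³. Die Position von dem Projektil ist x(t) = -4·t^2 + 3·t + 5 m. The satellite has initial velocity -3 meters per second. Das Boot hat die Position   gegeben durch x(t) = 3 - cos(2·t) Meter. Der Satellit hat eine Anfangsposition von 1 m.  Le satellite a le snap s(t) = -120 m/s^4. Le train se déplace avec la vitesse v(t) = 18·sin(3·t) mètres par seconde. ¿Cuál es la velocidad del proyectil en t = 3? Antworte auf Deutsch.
Um dies zu lösen, müssen wir 1 Ableitung unserer Gleichung für die Position x(t) = -4·t^2 + 3·t + 5 nehmen. Mit d/dt von x(t) finden wir v(t) = 3 - 8·t. Wir haben die Geschwindigkeit v(t) = 3 - 8·t. Durch Einsetzen von t = 3: v(3) = -21.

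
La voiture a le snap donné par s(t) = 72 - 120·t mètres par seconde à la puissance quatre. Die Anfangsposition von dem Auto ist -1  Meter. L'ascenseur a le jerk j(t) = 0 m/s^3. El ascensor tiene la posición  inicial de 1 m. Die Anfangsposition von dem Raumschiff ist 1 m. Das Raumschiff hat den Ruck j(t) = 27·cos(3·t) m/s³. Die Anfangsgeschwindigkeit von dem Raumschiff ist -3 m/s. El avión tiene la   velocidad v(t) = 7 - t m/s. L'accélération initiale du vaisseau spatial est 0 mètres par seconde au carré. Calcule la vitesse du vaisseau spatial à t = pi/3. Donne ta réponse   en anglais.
We must find the antiderivative of our jerk equation j(t) = 27·cos(3·t) 2 times. Taking ∫j(t)dt and applying a(0) = 0, we find a(t) = 9·sin(3·t). Integrating acceleration and using the initial condition v(0) = -3, we get v(t) = -3·cos(3·t). We have velocity v(t) = -3·cos(3·t). Substituting t = pi/3: v(pi/3) = 3.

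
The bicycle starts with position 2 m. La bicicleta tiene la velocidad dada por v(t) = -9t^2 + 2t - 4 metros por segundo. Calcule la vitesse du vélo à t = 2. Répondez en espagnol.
De la ecuación de la velocidad v(t) = -9·t^2 + 2·t - 4, sustituimos t = 2 para obtener v = -36.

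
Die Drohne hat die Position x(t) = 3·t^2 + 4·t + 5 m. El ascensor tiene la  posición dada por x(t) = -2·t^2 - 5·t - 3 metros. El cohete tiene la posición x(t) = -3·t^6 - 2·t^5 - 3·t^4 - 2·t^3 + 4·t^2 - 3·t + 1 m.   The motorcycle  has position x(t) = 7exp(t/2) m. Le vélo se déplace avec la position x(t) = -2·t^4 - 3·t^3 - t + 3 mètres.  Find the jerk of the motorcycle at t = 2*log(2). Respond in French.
Nous devons dériver notre équation de la position x(t) = 7·exp(t/2) 3 fois. En prenant d/dt de x(t), nous trouvons v(t) = 7·exp(t/2)/2. En prenant d/dt de v(t), nous trouvons a(t) = 7·exp(t/2)/4. En dérivant l'accélération, nous obtenons le jerk: j(t) = 7·exp(t/2)/8. De l'équation du jerk j(t) = 7·exp(t/2)/8, nous substituons t = 2*log(2) pour obtenir j = 7/4.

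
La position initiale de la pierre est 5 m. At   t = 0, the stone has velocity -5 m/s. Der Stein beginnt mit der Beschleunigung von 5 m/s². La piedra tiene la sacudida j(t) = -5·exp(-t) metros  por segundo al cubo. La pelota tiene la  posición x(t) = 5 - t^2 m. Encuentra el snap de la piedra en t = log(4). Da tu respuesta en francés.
En partant du jerk j(t) = -5·exp(-t), nous prenons 1 dérivée. En prenant d/dt de j(t), nous trouvons s(t) = 5·exp(-t). En utilisant s(t) = 5·exp(-t) et en substituant t = log(4), nous trouvons s = 5/4.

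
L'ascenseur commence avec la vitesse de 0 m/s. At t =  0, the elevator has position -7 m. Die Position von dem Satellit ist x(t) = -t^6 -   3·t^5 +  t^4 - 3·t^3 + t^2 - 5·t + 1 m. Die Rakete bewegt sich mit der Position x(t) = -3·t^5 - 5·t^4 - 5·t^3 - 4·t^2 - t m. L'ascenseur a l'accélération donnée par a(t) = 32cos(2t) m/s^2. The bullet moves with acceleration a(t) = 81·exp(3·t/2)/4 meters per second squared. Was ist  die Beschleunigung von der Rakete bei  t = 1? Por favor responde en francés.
Nous devons dériver notre équation de la position x(t) = -3·t^5 - 5·t^4 - 5·t^3 - 4·t^2 - t 2 fois. En dérivant la position, nous obtenons la vitesse: v(t) = -15·t^4 - 20·t^3 - 15·t^2 - 8·t - 1. En dérivant la vitesse, nous obtenons l'accélération: a(t) = -60·t^3 - 60·t^2 - 30·t - 8. Nous avons l'accélération a(t) = -60·t^3 - 60·t^2 - 30·t - 8. En substituant t = 1: a(1) = -158.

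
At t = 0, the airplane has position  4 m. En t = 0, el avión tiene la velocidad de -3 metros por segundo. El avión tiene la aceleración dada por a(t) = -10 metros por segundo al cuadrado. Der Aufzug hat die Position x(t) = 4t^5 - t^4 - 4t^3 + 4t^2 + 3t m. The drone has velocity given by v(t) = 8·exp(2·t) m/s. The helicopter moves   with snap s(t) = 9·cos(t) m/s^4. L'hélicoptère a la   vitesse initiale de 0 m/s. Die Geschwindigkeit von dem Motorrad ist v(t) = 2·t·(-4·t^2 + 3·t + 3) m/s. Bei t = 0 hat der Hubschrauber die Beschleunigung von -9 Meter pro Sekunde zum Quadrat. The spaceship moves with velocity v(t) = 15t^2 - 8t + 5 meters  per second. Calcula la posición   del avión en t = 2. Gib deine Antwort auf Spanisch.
Necesitamos integrar nuestra ecuación de la aceleración a(t) = -10 2 veces. La antiderivada de la aceleración es la velocidad. Usando v(0) = -3, obtenemos v(t) = -10·t - 3. Integrando la velocidad y usando la condición inicial x(0) = 4, obtenemos x(t) = -5·t^2 - 3·t + 4. Usando x(t) = -5·t^2 - 3·t + 4 y sustituyendo t = 2, encontramos x = -22.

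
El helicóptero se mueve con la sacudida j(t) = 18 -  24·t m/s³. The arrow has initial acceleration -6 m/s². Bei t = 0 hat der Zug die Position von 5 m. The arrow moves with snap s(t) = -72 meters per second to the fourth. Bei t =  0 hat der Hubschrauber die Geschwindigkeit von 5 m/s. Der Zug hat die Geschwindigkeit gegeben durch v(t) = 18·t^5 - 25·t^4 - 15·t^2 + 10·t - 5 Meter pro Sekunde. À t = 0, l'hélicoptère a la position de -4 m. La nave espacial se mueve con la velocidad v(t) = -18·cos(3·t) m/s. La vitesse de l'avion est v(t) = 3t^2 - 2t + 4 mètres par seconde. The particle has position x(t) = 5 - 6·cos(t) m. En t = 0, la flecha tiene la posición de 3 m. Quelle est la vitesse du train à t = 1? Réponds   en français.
Nous avons la vitesse v(t) = 18·t^5 - 25·t^4 - 15·t^2 + 10·t - 5. En substituant t = 1: v(1) = -17.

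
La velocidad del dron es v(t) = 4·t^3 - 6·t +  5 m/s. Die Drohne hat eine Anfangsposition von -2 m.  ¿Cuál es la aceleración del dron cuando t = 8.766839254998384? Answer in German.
Um dies zu lösen, müssen wir 1 Ableitung unserer Gleichung für die Geschwindigkeit v(t) = 4·t^3 - 6·t + 5 nehmen. Mit d/dt von v(t) finden wir a(t) = 12·t^2 - 6. Aus der Gleichung für die Beschleunigung a(t) = 12·t^2 - 6, setzen wir t = 8.766839254998384 ein und erhalten a = 916.289646275767.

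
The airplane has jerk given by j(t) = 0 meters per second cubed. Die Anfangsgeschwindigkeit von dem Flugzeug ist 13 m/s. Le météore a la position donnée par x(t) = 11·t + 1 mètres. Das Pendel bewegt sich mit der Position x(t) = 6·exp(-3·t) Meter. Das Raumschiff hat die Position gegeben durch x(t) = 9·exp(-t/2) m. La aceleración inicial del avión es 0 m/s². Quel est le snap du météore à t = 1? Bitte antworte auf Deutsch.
Ausgehend von der Position x(t) = 11·t + 1, nehmen wir 4 Ableitungen. Die Ableitung von der Position ergibt die Geschwindigkeit: v(t) = 11. Die Ableitung von der Geschwindigkeit ergibt die Beschleunigung: a(t) = 0. Durch Ableiten von der Beschleunigung erhalten wir den Ruck: j(t) = 0. Mit d/dt von j(t) finden wir s(t) = 0. Aus der Gleichung für den Snap s(t) = 0, setzen wir t = 1 ein und erhalten s = 0.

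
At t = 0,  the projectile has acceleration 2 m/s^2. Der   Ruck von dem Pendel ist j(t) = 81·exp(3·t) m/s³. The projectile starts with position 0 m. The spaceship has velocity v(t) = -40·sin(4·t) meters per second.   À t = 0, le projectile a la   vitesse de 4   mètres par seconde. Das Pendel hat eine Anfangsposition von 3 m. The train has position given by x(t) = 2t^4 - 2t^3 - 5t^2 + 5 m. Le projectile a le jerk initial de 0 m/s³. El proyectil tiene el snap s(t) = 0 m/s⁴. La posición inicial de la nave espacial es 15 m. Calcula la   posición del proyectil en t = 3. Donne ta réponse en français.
Nous devons intégrer notre équation du snap s(t) = 0 4 fois. En prenant ∫s(t)dt et en appliquant j(0) = 0, nous trouvons j(t) = 0. En prenant ∫j(t)dt et en appliquant a(0) = 2, nous trouvons a(t) = 2. L'intégrale de l'accélération, avec v(0) = 4, donne la vitesse: v(t) = 2·t + 4. En intégrant la vitesse et en utilisant la condition initiale x(0) = 0, nous obtenons x(t) = t^2 + 4·t. En utilisant x(t) = t^2 + 4·t et en substituant t = 3, nous trouvons x = 21.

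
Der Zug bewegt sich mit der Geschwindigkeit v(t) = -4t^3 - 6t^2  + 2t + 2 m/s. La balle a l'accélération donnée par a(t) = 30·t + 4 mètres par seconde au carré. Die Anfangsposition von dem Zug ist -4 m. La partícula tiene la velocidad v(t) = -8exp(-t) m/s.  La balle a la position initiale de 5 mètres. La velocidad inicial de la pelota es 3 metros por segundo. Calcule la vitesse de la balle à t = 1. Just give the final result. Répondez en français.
La vitesse à t = 1 est v = 22.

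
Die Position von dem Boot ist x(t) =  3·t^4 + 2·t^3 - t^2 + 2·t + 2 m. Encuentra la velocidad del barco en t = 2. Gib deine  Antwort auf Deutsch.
Um dies zu lösen, müssen wir 1 Ableitung unserer Gleichung für die Position x(t) = 3·t^4 + 2·t^3 - t^2 + 2·t + 2 nehmen. Mit d/dt von x(t) finden wir v(t) = 12·t^3 + 6·t^2 - 2·t + 2. Wir haben die Geschwindigkeit v(t) = 12·t^3 + 6·t^2 - 2·t + 2. Durch Einsetzen von t = 2: v(2) = 118.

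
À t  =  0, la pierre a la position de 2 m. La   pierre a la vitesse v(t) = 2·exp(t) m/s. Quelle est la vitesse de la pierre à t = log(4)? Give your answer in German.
Mit v(t) = 2·exp(t) und Einsetzen von t = log(4), finden wir v = 8.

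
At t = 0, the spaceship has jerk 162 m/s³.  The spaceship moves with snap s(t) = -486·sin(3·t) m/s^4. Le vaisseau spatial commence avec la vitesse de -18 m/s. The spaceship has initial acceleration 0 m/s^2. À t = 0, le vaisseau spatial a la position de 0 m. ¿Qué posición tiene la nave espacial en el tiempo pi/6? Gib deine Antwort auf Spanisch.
Debemos encontrar la antiderivada de nuestra ecuación del snap s(t) = -486·sin(3·t) 4 veces. La antiderivada del snap, con j(0) = 162, da la sacudida: j(t) = 162·cos(3·t). Tomando ∫j(t)dt y aplicando a(0) = 0, encontramos a(t) = 54·sin(3·t). La integral de la aceleración es la velocidad. Usando v(0) = -18, obtenemos v(t) = -18·cos(3·t). La antiderivada de la velocidad, con x(0) = 0, da la posición: x(t) = -6·sin(3·t). De la ecuación de la posición x(t) = -6·sin(3·t), sustituimos t = pi/6 para obtener x = -6.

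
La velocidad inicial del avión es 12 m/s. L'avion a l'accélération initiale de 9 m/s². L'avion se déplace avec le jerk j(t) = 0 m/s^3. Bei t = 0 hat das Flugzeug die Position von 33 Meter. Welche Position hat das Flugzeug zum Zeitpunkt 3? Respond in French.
Pour résoudre ceci, nous devons prendre 3 primitives de notre équation du jerk j(t) = 0. En intégrant le jerk et en utilisant la condition initiale a(0) = 9, nous obtenons a(t) = 9. La primitive de l'accélération, avec v(0) = 12, donne la vitesse: v(t) = 9·t + 12. En prenant ∫v(t)dt et en appliquant x(0) = 33, nous trouvons x(t) = 9·t^2/2 + 12·t + 33. En utilisant x(t) = 9·t^2/2 + 12·t + 33 et en substituant t = 3, nous trouvons x = 219/2.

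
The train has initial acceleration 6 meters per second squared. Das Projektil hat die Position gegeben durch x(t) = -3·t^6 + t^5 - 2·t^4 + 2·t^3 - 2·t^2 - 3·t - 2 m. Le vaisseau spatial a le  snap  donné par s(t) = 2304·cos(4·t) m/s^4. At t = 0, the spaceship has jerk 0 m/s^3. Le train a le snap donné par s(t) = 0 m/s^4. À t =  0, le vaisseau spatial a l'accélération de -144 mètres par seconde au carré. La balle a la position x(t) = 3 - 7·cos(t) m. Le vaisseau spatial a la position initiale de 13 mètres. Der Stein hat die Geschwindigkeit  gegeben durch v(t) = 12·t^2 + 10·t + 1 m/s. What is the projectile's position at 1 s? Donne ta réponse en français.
Nous avons la position x(t) = -3·t^6 + t^5 - 2·t^4 + 2·t^3 - 2·t^2 - 3·t - 2. En substituant t = 1: x(1) = -9.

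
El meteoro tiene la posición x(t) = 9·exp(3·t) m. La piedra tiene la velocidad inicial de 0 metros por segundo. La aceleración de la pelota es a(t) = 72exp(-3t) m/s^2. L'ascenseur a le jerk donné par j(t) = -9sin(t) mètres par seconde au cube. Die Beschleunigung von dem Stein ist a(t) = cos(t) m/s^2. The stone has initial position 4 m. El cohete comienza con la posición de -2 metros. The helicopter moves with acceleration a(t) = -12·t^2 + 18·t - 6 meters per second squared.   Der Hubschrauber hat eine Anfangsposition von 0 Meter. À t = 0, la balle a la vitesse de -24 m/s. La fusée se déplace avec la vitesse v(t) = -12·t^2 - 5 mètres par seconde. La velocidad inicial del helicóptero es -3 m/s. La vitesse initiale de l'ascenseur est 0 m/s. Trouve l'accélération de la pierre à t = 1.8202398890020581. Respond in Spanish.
De la ecuación de la aceleración a(t) = cos(t), sustituimos t = 1.8202398890020581 para obtener a = -0.246864781491975.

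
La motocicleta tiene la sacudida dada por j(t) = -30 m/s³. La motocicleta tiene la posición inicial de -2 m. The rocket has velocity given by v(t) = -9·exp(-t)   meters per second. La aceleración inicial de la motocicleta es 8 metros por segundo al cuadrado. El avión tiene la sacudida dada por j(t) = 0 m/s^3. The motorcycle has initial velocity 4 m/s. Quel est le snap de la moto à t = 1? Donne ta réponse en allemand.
Ausgehend von dem Ruck j(t) = -30, nehmen wir 1 Ableitung. Durch Ableiten von dem Ruck erhalten wir den Snap: s(t) = 0. Wir haben den Snap s(t) = 0. Durch Einsetzen von t = 1: s(1) = 0.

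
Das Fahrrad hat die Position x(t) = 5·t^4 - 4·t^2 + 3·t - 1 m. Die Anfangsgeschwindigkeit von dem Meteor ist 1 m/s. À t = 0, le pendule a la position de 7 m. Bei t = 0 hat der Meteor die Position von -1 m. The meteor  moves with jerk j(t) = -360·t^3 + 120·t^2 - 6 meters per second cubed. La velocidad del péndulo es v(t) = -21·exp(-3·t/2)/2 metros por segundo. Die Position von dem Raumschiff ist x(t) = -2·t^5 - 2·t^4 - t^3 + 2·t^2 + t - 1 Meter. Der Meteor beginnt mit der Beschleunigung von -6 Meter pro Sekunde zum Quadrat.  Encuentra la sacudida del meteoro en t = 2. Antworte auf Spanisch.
De la ecuación de la sacudida j(t) = -360·t^3 + 120·t^2 - 6, sustituimos t = 2 para obtener j = -2406.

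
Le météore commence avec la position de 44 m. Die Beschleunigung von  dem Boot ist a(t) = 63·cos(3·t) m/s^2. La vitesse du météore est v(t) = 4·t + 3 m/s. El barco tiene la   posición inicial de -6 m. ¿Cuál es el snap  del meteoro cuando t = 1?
Debemos derivar nuestra ecuación de la velocidad v(t) = 4·t + 3 3 veces. Tomando d/dt de v(t), encontramos a(t) = 4. La derivada de la aceleración da la sacudida: j(t) = 0. Derivando la sacudida, obtenemos el snap: s(t) = 0. De la ecuación del snap s(t) = 0, sustituimos t = 1 para obtener s = 0.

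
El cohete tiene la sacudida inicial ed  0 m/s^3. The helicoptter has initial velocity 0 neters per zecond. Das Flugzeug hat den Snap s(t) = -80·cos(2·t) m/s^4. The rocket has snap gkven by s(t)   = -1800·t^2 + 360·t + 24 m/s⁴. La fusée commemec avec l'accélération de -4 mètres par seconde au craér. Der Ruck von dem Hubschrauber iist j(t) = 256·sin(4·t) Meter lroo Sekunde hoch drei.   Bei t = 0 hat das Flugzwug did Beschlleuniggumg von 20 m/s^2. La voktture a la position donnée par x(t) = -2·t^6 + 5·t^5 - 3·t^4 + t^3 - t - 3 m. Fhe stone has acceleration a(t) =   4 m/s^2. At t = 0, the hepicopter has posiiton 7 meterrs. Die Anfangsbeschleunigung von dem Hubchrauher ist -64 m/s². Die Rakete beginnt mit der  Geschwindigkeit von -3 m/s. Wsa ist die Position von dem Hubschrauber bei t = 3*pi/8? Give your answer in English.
We need to integrate our jerk equation j(t) = 256·sin(4·t) 3 times. Finding the antiderivative of j(t) and using a(0) = -64: a(t) = -64·cos(4·t). Taking ∫a(t)dt and applying v(0) = 0, we find v(t) = -16·sin(4·t). Finding the antiderivative of v(t) and using x(0) = 7: x(t) = 4·cos(4·t) + 3. We have position x(t) = 4·cos(4·t) + 3. Substituting t = 3*pi/8: x(3*pi/8) = 3.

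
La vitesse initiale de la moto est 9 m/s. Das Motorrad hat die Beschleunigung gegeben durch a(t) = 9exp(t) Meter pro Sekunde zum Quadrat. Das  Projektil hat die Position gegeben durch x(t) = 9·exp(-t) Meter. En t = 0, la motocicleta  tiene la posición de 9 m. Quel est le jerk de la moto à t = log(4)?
Nous devons dériver notre équation de l'accélération a(t) = 9·exp(t) 1 fois. En prenant d/dt de a(t), nous trouvons j(t) = 9·exp(t). De l'équation du jerk j(t) = 9·exp(t), nous substituons t = log(4) pour obtenir j = 36.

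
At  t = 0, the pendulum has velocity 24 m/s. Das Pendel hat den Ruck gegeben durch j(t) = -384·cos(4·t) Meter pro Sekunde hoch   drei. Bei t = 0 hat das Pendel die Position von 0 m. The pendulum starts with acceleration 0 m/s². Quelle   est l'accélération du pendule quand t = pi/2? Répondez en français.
Nous devons intégrer notre équation du jerk j(t) = -384·cos(4·t) 1 fois. L'intégrale du jerk, avec a(0) = 0, donne l'accélération: a(t) = -96·sin(4·t). Nous avons l'accélération a(t) = -96·sin(4·t). En substituant t = pi/2: a(pi/2) = 0.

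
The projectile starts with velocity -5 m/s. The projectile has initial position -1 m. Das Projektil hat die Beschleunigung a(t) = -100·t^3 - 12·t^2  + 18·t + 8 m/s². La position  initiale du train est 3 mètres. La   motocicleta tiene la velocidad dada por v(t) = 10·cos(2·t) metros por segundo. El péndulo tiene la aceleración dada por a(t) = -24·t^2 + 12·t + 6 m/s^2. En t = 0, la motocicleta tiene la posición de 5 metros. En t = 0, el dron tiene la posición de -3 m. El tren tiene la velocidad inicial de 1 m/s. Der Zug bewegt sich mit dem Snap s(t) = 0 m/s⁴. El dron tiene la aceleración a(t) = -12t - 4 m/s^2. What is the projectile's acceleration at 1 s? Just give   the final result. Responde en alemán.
Die Antwort ist -86.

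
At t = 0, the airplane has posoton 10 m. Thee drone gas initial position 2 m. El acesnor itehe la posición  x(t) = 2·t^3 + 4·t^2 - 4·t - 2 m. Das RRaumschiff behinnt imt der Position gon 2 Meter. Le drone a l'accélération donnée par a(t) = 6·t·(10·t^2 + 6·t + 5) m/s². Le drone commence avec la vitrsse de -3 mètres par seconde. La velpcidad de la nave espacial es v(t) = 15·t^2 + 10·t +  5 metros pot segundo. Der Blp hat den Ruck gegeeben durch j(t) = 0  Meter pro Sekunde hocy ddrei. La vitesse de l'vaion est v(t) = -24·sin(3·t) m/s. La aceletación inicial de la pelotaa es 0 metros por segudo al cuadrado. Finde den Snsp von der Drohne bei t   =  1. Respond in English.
Starting from acceleration a(t) = 6·t·(10·t^2 + 6·t + 5), we take 2 derivatives. Differentiating acceleration, we get jerk: j(t) = 60·t^2 + 6·t·(20·t + 6) + 36·t + 30. Taking d/dt of j(t), we find s(t) = 360·t + 72. Using s(t) = 360·t + 72 and substituting t = 1, we find s = 432.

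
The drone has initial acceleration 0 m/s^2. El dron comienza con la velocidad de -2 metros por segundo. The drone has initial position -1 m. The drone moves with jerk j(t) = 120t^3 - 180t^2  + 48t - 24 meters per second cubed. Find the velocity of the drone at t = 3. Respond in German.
Um dies zu lösen, müssen wir 2 Integrale unserer Gleichung für den Ruck j(t) = 120·t^3 - 180·t^2 + 48·t - 24 finden. Mit ∫j(t)dt und Anwendung von a(0) = 0, finden wir a(t) = 6·t·(5·t^3 - 10·t^2 + 4·t - 4). Durch Integration von der Beschleunigung und Verwendung der Anfangsbedingung v(0) = -2, erhalten wir v(t) = 6·t^5 - 15·t^4 + 8·t^3 - 12·t^2 - 2. Wir haben die Geschwindigkeit v(t) = 6·t^5 - 15·t^4 + 8·t^3 - 12·t^2 - 2. Durch Einsetzen von t = 3: v(3) = 349.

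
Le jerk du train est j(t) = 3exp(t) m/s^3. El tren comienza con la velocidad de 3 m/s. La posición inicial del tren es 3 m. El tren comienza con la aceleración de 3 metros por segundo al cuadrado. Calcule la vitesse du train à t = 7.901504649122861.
Pour résoudre ceci, nous devons prendre 2 primitives de notre équation du jerk j(t) = 3·exp(t). La primitive du jerk est l'accélération. En utilisant a(0) = 3, nous obtenons a(t) = 3·exp(t). L'intégrale de l'accélération est la vitesse. En utilisant v(0) = 3, nous obtenons v(t) = 3·exp(t). Nous avons la vitesse v(t) = 3·exp(t). En substituant t = 7.901504649122861: v(7.901504649122861) = 8104.03153971468.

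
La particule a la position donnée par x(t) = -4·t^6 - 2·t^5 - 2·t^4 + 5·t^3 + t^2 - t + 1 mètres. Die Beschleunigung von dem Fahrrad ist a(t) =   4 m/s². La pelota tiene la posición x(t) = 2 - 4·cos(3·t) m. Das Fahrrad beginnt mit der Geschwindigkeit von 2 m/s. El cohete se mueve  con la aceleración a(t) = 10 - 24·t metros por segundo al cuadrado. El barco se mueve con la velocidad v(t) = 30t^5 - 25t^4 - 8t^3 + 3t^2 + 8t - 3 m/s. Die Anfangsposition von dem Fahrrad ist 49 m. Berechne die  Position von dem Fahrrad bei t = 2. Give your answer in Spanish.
Necesitamos integrar nuestra ecuación de la aceleración a(t) = 4 2 veces. La integral de la aceleración es la velocidad. Usando v(0) = 2, obtenemos v(t) = 4·t + 2. La integral de la velocidad es la posición. Usando x(0) = 49, obtenemos x(t) = 2·t^2 + 2·t + 49. Usando x(t) = 2·t^2 + 2·t + 49 y sustituyendo t = 2, encontramos x = 61.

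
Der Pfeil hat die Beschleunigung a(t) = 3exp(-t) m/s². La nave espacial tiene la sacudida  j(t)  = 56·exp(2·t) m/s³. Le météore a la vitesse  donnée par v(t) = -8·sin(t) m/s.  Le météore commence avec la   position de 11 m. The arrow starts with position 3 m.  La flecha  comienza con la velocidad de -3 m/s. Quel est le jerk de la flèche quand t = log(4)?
En partant de l'accélération a(t) = 3·exp(-t), nous prenons 1 dérivée. En prenant d/dt de a(t), nous trouvons j(t) = -3·exp(-t). De l'équation du jerk j(t) = -3·exp(-t), nous substituons t = log(4) pour obtenir j = -3/4.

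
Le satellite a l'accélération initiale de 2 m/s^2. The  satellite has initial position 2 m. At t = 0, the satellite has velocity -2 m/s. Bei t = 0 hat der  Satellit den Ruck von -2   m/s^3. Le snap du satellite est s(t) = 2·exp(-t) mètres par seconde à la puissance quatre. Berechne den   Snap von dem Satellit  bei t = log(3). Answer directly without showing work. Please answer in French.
À t = log(3), s = 2/3.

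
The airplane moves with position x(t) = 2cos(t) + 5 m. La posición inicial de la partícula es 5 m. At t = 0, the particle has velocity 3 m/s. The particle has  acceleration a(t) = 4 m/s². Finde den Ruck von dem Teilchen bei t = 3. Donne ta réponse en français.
En partant de l'accélération a(t) = 4, nous prenons 1 dérivée. La dérivée de l'accélération donne le jerk: j(t) = 0. Nous avons le jerk j(t) = 0. En substituant t = 3: j(3) = 0.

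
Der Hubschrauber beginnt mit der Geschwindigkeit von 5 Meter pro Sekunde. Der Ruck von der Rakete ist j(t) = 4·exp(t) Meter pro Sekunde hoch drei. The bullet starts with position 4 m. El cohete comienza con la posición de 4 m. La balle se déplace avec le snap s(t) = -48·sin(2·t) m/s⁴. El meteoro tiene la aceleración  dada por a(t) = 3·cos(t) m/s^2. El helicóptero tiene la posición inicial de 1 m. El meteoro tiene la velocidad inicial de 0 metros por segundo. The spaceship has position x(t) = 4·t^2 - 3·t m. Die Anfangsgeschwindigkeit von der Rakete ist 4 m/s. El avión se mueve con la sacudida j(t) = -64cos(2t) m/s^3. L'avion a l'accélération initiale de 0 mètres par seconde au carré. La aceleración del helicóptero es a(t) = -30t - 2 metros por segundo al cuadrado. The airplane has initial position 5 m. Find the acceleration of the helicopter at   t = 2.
From the given acceleration equation a(t) = -30·t - 2, we substitute t = 2 to get a = -62.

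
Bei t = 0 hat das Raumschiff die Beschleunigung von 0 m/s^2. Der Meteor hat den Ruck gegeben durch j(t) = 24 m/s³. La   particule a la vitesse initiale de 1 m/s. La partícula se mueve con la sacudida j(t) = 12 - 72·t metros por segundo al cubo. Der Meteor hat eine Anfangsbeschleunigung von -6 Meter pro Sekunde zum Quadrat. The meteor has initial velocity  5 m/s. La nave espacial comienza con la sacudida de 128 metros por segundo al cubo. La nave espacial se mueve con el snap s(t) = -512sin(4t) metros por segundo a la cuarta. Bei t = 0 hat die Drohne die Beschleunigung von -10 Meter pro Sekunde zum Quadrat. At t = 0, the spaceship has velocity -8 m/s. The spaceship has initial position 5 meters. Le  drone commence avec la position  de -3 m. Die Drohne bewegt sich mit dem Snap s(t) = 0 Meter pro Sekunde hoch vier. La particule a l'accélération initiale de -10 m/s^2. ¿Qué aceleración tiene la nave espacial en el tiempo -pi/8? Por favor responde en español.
Necesitamos integrar nuestra ecuación del snap s(t) = -512·sin(4·t) 2 veces. Integrando el snap y usando la condición inicial j(0) = 128, obtenemos j(t) = 128·cos(4·t). La integral de la sacudida es la aceleración. Usando a(0) = 0, obtenemos a(t) = 32·sin(4·t). De la ecuación de la aceleración a(t) = 32·sin(4·t), sustituimos t = -pi/8 para obtener a = -32.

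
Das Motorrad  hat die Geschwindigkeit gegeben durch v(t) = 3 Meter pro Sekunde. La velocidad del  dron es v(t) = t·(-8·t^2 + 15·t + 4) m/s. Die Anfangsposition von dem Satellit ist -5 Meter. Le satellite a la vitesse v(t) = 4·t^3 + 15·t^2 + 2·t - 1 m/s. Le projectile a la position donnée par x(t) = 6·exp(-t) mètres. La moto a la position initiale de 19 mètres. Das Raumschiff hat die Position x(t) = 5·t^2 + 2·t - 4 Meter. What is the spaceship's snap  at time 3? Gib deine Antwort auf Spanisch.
Debemos derivar nuestra ecuación de la posición x(t) = 5·t^2 + 2·t - 4 4 veces. La derivada de la posición da la velocidad: v(t) = 10·t + 2. Tomando d/dt de v(t), encontramos a(t) = 10. Tomando d/dt de a(t), encontramos j(t) = 0. Derivando la sacudida, obtenemos el snap: s(t) = 0. Tenemos el snap s(t) = 0. Sustituyendo t = 3: s(3) = 0.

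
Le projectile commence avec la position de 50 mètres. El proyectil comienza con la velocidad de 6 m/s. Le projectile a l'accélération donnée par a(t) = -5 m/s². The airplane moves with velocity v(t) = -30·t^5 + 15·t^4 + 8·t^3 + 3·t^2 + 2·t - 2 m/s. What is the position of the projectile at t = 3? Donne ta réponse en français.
Nous devons intégrer notre équation de l'accélération a(t) = -5 2 fois. En prenant ∫a(t)dt et en appliquant v(0) = 6, nous trouvons v(t) = 6 - 5·t. La primitive de la vitesse est la position. En utilisant x(0) = 50, nous obtenons x(t) = -5·t^2/2 + 6·t + 50. Nous avons la position x(t) = -5·t^2/2 + 6·t + 50. En substituant t = 3: x(3) = 91/2.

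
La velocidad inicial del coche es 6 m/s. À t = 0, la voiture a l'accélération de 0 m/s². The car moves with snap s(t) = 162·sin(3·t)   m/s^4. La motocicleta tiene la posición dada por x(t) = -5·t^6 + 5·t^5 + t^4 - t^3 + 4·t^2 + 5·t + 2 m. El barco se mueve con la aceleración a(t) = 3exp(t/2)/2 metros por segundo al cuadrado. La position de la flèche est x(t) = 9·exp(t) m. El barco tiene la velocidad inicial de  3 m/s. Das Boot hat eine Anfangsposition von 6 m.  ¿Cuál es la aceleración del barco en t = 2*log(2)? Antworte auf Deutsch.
Wir haben die Beschleunigung a(t) = 3·exp(t/2)/2. Durch Einsetzen von t = 2*log(2): a(2*log(2)) = 3.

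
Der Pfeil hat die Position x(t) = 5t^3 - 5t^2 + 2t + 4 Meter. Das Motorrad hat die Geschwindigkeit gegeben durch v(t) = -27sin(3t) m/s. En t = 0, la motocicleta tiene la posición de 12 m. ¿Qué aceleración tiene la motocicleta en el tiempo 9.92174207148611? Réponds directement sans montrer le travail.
En t = 9.92174207148611, a = 6.46533861922385.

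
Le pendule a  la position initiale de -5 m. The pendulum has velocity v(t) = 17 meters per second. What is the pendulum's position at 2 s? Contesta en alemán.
Um dies zu lösen, müssen wir 1 Integral unserer Gleichung für die Geschwindigkeit v(t) = 17 finden. Durch Integration von der Geschwindigkeit und Verwendung der Anfangsbedingung x(0) = -5, erhalten wir x(t) = 17·t - 5. Aus der Gleichung für die Position x(t) = 17·t - 5, setzen wir t = 2 ein und erhalten x = 29.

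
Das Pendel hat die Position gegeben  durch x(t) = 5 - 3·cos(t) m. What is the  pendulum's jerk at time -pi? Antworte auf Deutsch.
Ausgehend von der Position x(t) = 5 - 3·cos(t), nehmen wir 3 Ableitungen. Mit d/dt von x(t) finden wir v(t) = 3·sin(t). Durch Ableiten von der Geschwindigkeit erhalten wir die Beschleunigung: a(t) = 3·cos(t). Die Ableitung von der Beschleunigung ergibt den Ruck: j(t) = -3·sin(t). Mit j(t) = -3·sin(t) und Einsetzen von t = -pi, finden wir j = 0.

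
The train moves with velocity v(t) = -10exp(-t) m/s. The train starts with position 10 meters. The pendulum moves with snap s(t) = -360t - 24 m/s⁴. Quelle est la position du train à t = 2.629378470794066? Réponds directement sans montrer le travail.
x(2.629378470794066) = 0.721232750329539.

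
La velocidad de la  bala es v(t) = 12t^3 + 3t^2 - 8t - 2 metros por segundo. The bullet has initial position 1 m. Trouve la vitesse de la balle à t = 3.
Nous avons la vitesse v(t) = 12·t^3 + 3·t^2 - 8·t - 2. En substituant t = 3: v(3) = 325.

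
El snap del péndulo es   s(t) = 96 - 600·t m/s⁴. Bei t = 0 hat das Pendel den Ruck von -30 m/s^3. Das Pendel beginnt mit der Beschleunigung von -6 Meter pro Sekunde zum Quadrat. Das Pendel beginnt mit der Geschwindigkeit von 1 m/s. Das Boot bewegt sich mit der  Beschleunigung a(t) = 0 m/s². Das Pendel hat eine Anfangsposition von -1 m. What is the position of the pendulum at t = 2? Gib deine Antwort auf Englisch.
To solve this, we need to take 4 antiderivatives of our snap equation s(t) = 96 - 600·t. Integrating snap and using the initial condition j(0) = -30, we get j(t) = -300·t^2 + 96·t - 30. Integrating jerk and using the initial condition a(0) = -6, we get a(t) = -100·t^3 + 48·t^2 - 30·t - 6. Finding the antiderivative of a(t) and using v(0) = 1: v(t) = -25·t^4 + 16·t^3 - 15·t^2 - 6·t + 1. Integrating velocity and using the initial condition x(0) = -1, we get x(t) = -5·t^5 + 4·t^4 - 5·t^3 - 3·t^2 + t - 1. Using x(t) = -5·t^5 + 4·t^4 - 5·t^3 - 3·t^2 + t - 1 and substituting t = 2, we find x = -147.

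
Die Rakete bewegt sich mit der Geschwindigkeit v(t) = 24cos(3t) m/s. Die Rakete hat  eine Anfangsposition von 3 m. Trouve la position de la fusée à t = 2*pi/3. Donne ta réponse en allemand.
Wir müssen unsere Gleichung für die Geschwindigkeit v(t) = 24·cos(3·t) 1-mal integrieren. Mit ∫v(t)dt und Anwendung von x(0) = 3, finden wir x(t) = 8·sin(3·t) + 3. Aus der Gleichung für die Position x(t) = 8·sin(3·t) + 3, setzen wir t = 2*pi/3 ein und erhalten x = 3.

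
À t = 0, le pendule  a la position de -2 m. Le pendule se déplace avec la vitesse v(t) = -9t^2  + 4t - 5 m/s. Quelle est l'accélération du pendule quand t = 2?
En partant de la vitesse v(t) = -9·t^2 + 4·t - 5, nous prenons 1 dérivée. En dérivant la vitesse, nous obtenons l'accélération: a(t) = 4 - 18·t. En utilisant a(t) = 4 - 18·t et en substituant t = 2, nous trouvons a = -32.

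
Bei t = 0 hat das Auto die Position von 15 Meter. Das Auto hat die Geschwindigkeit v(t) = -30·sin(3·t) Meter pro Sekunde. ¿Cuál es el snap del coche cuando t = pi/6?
Debemos derivar nuestra ecuación de la velocidad v(t) = -30·sin(3·t) 3 veces. Tomando d/dt de v(t), encontramos a(t) = -90·cos(3·t). La derivada de la aceleración da la sacudida: j(t) = 270·sin(3·t). Derivando la sacudida, obtenemos el snap: s(t) = 810·cos(3·t). Usando s(t) = 810·cos(3·t) y sustituyendo t = pi/6, encontramos s = 0.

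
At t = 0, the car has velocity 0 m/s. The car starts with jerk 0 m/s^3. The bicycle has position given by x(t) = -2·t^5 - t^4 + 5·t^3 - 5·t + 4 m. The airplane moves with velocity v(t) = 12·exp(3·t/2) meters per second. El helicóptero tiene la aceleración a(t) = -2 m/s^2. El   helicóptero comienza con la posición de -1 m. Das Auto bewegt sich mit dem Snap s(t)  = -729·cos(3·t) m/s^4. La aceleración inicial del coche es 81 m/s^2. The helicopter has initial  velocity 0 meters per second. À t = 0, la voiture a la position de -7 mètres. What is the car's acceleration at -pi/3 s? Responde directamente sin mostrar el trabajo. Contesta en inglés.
The answer is -81.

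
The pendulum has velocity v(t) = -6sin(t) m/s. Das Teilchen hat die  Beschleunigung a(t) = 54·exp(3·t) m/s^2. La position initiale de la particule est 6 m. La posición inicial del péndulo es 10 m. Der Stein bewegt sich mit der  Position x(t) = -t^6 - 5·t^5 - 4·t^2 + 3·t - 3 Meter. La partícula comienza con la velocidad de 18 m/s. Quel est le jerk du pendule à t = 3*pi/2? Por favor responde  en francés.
Nous devons dériver notre équation de la vitesse v(t) = -6·sin(t) 2 fois. En prenant d/dt de v(t), nous trouvons a(t) = -6·cos(t). La dérivée de l'accélération donne le jerk: j(t) = 6·sin(t). Nous avons le jerk j(t) = 6·sin(t). En substituant t = 3*pi/2: j(3*pi/2) = -6.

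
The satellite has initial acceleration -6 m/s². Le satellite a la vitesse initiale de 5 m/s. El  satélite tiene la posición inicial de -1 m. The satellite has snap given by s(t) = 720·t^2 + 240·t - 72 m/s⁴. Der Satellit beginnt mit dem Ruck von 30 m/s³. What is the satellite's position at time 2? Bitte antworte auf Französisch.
Nous devons intégrer notre équation du snap s(t) = 720·t^2 + 240·t - 72 4 fois. En intégrant le snap et en utilisant la condition initiale j(0) = 30, nous obtenons j(t) = 240·t^3 + 120·t^2 - 72·t + 30. En prenant ∫j(t)dt et en appliquant a(0) = -6, nous trouvons a(t) = 60·t^4 + 40·t^3 - 36·t^2 + 30·t - 6. En prenant ∫a(t)dt et en appliquant v(0) = 5, nous trouvons v(t) = 12·t^5 + 10·t^4 - 12·t^3 + 15·t^2 - 6·t + 5. En prenant ∫v(t)dt et en appliquant x(0) = -1, nous trouvons x(t) = 2·t^6 + 2·t^5 - 3·t^4 + 5·t^3 - 3·t^2 + 5·t - 1. De l'équation de la position x(t) = 2·t^6 + 2·t^5 - 3·t^4 + 5·t^3 - 3·t^2 + 5·t - 1, nous substituons t = 2 pour obtenir x = 181.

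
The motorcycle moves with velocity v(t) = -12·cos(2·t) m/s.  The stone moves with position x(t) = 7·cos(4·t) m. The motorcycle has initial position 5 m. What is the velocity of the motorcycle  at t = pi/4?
We have velocity v(t) = -12·cos(2·t). Substituting t = pi/4: v(pi/4) = 0.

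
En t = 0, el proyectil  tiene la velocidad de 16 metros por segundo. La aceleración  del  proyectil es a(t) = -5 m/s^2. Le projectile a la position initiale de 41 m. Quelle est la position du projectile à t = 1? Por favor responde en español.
Partiendo de la aceleración a(t) = -5, tomamos 2 integrales. La integral de la aceleración es la velocidad. Usando v(0) = 16, obtenemos v(t) = 16 - 5·t. Integrando la velocidad y usando la condición inicial x(0) = 41, obtenemos x(t) = -5·t^2/2 + 16·t + 41. Usando x(t) = -5·t^2/2 + 16·t + 41 y sustituyendo t = 1, encontramos x = 109/2.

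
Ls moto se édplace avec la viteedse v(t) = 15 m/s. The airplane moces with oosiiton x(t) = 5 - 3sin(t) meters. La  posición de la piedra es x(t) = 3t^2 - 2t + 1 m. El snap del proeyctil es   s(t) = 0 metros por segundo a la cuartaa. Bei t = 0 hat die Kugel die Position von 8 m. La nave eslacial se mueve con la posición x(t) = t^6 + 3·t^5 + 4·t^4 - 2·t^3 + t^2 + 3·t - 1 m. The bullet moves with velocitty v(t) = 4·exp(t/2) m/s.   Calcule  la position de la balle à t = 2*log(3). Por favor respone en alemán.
Ausgehend von der Geschwindigkeit v(t) = 4·exp(t/2), nehmen wir 1 Integral. Das Integral von der Geschwindigkeit, mit x(0) = 8, ergibt die Position: x(t) = 8·exp(t/2). Mit x(t) = 8·exp(t/2) und Einsetzen von t = 2*log(3), finden wir x = 24.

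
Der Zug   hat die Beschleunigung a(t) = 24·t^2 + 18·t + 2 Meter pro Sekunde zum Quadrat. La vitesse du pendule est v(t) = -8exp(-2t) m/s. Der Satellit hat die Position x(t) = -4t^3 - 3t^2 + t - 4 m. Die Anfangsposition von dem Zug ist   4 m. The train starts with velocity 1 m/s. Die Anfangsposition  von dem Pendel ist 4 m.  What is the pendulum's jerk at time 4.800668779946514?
To solve this, we need to take 2 derivatives of our velocity equation v(t) = -8·exp(-2·t). Taking d/dt of v(t), we find a(t) = 16·exp(-2·t). Taking d/dt of a(t), we find j(t) = -32·exp(-2·t). From the given jerk equation j(t) = -32·exp(-2·t), we substitute t = 4.800668779946514 to get j = -0.00216442258585346.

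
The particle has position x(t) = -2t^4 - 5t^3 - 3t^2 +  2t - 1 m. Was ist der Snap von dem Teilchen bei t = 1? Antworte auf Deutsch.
Wir müssen unsere Gleichung für die Position x(t) = -2·t^4 - 5·t^3 - 3·t^2 + 2·t - 1 4-mal ableiten. Durch Ableiten von der Position erhalten wir die Geschwindigkeit: v(t) = -8·t^3 - 15·t^2 - 6·t + 2. Die Ableitung von der Geschwindigkeit ergibt die Beschleunigung: a(t) = -24·t^2 - 30·t - 6. Mit d/dt von a(t) finden wir j(t) = -48·t - 30. Durch Ableiten von dem Ruck erhalten wir den Snap: s(t) = -48. Mit s(t) = -48 und Einsetzen von t = 1, finden wir s = -48.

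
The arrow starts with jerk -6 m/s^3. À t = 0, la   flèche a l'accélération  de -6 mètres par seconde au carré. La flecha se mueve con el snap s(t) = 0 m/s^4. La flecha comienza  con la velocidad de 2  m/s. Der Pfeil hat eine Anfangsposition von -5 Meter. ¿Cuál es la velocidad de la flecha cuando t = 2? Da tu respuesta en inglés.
To find the answer, we compute 3 antiderivatives of s(t) = 0. Taking ∫s(t)dt and applying j(0) = -6, we find j(t) = -6. The integral of jerk, with a(0) = -6, gives acceleration: a(t) = -6·t - 6. Finding the integral of a(t) and using v(0) = 2: v(t) = -3·t^2 - 6·t + 2. From the given velocity equation v(t) = -3·t^2 - 6·t + 2, we substitute t = 2 to get v = -22.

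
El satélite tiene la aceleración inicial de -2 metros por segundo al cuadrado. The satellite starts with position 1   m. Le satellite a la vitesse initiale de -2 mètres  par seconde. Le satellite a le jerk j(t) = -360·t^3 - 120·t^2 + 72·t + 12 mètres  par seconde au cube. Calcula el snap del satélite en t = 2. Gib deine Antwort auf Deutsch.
Wir müssen unsere Gleichung für den Ruck j(t) = -360·t^3 - 120·t^2 + 72·t + 12 1-mal ableiten. Mit d/dt von j(t) finden wir s(t) = -1080·t^2 - 240·t + 72. Aus der Gleichung für den Snap s(t) = -1080·t^2 - 240·t + 72, setzen wir t = 2 ein und erhalten s = -4728.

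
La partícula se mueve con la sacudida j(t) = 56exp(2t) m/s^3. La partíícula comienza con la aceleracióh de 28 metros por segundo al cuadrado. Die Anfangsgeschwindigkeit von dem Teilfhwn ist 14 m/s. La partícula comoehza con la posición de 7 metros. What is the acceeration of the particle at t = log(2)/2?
We must find the integral of our jerk equation j(t) = 56·exp(2·t) 1 time. The integral of jerk is acceleration. Using a(0) = 28, we get a(t) = 28·exp(2·t). We have acceleration a(t) = 28·exp(2·t). Substituting t = log(2)/2: a(log(2)/2) = 56.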